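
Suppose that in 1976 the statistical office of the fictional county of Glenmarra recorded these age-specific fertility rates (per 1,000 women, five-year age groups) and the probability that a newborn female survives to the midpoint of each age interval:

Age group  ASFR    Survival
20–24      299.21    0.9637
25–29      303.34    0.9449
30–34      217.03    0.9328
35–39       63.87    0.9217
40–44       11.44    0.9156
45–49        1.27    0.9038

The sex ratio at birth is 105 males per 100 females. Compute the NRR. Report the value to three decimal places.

2.068

Proportion female at birth = 100 / (100 + 105) = 0.48780.
Per-age-group product (5 × ASFR × survival probability):
  20–24: 5 × 299.21/1000 × 0.9637 = 1.44174
  25–29: 5 × 303.34/1000 × 0.9449 = 1.43313
  30–34: 5 × 217.03/1000 × 0.9328 = 1.01223
  35–39: 5 × 63.87/1000 × 0.9217 = 0.29434
  40–44: 5 × 11.44/1000 × 0.9156 = 0.05237
  45–49: 5 × 1.27/1000 × 0.9038 = 0.00574
Sum = 4.23955
NRR = 0.48780 × 4.23955 = 2.06805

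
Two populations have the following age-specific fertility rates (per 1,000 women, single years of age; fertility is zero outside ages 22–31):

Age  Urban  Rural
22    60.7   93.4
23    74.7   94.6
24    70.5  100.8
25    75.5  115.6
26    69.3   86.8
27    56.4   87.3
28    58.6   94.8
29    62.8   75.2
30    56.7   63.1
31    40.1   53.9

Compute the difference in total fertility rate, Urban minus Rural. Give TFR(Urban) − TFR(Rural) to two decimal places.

Urban:
  Sum of ASFRs = 60.7 + 74.7 + 70.5 + 75.5 + 69.3 + 56.4 + 58.6 + 62.8 + 56.7 + 40.1 = 625.3
  TFR = 625.3 / 1000 = 0.6253
Rural:
  Sum of ASFRs = 93.4 + 94.6 + 100.8 + 115.6 + 86.8 + 87.3 + 94.8 + 75.2 + 63.1 + 53.9 = 865.5
  TFR = 865.5 / 1000 = 0.8655
Difference = 0.6253 − 0.8655 = -0.2402

-0.24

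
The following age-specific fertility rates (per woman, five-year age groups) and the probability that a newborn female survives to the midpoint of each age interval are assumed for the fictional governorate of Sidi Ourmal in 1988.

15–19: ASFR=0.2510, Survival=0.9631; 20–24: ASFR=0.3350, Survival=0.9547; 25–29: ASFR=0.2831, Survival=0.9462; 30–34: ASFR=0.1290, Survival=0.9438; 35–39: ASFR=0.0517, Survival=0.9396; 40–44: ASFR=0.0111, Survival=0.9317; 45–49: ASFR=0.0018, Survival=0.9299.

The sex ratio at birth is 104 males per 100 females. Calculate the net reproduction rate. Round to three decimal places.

Proportion female at birth = 100 / (100 + 104) = 0.49020.
Each age group contributes 5 × ASFR × survival:
  15–19: 5 × 0.2510 × 0.9631 = 1.20869
  20–24: 5 × 0.3350 × 0.9547 = 1.59912
  25–29: 5 × 0.2831 × 0.9462 = 1.33935
  30–34: 5 × 0.1290 × 0.9438 = 0.60875
  35–39: 5 × 0.0517 × 0.9396 = 0.24289
  40–44: 5 × 0.0111 × 0.9317 = 0.05171
  45–49: 5 × 0.0018 × 0.9299 = 0.00837
Sum = 5.05888
NRR = 0.49020 × 5.05888 = 2.47986

2.480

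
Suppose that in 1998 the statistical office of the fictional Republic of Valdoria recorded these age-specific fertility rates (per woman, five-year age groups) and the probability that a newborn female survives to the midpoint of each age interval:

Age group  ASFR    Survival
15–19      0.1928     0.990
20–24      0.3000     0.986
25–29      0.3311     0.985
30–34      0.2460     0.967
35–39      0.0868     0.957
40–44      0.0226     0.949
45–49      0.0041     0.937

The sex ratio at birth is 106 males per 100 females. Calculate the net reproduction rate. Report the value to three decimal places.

Proportion female at birth = 100 / (100 + 106) = 0.48544.
Each age group contributes 5 × ASFR × survival:
  15–19: 5 × 0.1928 × 0.990 = 0.95436
  20–24: 5 × 0.3000 × 0.986 = 1.47900
  25–29: 5 × 0.3311 × 0.985 = 1.63067
  30–34: 5 × 0.2460 × 0.967 = 1.18941
  35–39: 5 × 0.0868 × 0.957 = 0.41534
  40–44: 5 × 0.0226 × 0.949 = 0.10724
  45–49: 5 × 0.0041 × 0.937 = 0.01921
Sum = 5.79523
NRR = 0.48544 × 5.79523 = 2.81324

2.813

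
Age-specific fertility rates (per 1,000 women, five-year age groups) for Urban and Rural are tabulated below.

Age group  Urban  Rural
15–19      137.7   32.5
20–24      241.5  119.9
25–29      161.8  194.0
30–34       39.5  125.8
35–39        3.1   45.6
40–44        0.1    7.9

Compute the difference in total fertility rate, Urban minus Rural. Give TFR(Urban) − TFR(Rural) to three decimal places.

0.290

Urban:
  Sum of ASFRs = 137.7 + 241.5 + 161.8 + 39.5 + 3.1 + 0.1 = 583.7
  TFR = 5 × 583.7 / 1000 = 2.9185
Rural:
  Sum of ASFRs = 32.5 + 119.9 + 194.0 + 125.8 + 45.6 + 7.9 = 525.7
  TFR = 5 × 525.7 / 1000 = 2.6285
Difference = 2.9185 − 2.6285 = 0.29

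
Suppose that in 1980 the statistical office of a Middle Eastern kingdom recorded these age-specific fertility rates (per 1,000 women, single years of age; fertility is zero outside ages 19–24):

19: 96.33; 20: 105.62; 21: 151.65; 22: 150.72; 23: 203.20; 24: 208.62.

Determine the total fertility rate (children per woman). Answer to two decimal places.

0.92

Sum of ASFRs = 96.33 + 105.62 + 151.65 + 150.72 + 203.20 + 208.62 = 916.14
TFR = 916.14 / 1000 = 0.91614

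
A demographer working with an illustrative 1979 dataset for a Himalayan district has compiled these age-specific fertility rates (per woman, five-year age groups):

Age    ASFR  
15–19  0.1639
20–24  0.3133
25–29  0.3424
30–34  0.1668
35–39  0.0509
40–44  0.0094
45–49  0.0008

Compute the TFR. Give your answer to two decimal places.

Sum of ASFRs = 0.1639 + 0.3133 + 0.3424 + 0.1668 + 0.0509 + 0.0094 + 0.0008 = 1.0475
TFR = 5 × 1.0475 = 5.2375

5.24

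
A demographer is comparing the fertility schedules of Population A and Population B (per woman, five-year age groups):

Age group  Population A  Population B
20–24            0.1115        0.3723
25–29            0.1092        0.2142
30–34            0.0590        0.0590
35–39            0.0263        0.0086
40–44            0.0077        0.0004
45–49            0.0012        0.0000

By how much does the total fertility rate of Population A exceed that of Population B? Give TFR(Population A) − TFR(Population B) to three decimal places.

Population A:
  Sum of ASFRs = 0.1115 + 0.1092 + 0.0590 + 0.0263 + 0.0077 + 0.0012 = 0.3149
  TFR = 5 × 0.3149 = 1.5745
Population B:
  Sum of ASFRs = 0.3723 + 0.2142 + 0.0590 + 0.0086 + 0.0004 + 0.0000 = 0.6545
  TFR = 5 × 0.6545 = 3.2725
Difference = 1.5745 − 3.2725 = -1.698

-1.698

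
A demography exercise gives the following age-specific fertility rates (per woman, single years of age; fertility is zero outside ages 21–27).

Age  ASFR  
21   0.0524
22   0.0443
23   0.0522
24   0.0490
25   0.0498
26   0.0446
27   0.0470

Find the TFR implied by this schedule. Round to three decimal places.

0.339

Sum of ASFRs = 0.0524 + 0.0443 + 0.0522 + 0.0490 + 0.0498 + 0.0446 + 0.0470 = 0.3393
TFR = 0.3393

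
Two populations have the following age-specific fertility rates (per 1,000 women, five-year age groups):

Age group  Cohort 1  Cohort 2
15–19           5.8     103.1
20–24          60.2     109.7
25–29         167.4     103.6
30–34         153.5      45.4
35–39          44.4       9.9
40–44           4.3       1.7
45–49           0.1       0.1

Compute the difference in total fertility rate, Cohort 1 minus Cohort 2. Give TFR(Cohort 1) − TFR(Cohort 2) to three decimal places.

0.311

Cohort 1:
  Sum of ASFRs = 5.8 + 60.2 + 167.4 + 153.5 + 44.4 + 4.3 + 0.1 = 435.7
  TFR = 5 × 435.7 / 1000 = 2.1785
Cohort 2:
  Sum of ASFRs = 103.1 + 109.7 + 103.6 + 45.4 + 9.9 + 1.7 + 0.1 = 373.5
  TFR = 5 × 373.5 / 1000 = 1.8675
Difference = 2.1785 − 1.8675 = 0.311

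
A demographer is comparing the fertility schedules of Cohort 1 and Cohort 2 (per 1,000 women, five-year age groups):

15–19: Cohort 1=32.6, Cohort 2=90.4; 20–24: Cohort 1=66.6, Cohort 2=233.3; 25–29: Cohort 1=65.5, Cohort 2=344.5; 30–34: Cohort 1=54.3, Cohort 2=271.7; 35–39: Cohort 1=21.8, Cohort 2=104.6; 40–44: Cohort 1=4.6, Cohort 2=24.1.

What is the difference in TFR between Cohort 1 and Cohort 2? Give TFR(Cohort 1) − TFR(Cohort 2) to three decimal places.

Cohort 1:
  Sum of ASFRs = 32.6 + 66.6 + 65.5 + 54.3 + 21.8 + 4.6 = 245.4
  TFR = 5 × 245.4 / 1000 = 1.227
Cohort 2:
  Sum of ASFRs = 90.4 + 233.3 + 344.5 + 271.7 + 104.6 + 24.1 = 1068.6
  TFR = 5 × 1068.6 / 1000 = 5.343
Difference = 1.227 − 5.343 = -4.116

-4.116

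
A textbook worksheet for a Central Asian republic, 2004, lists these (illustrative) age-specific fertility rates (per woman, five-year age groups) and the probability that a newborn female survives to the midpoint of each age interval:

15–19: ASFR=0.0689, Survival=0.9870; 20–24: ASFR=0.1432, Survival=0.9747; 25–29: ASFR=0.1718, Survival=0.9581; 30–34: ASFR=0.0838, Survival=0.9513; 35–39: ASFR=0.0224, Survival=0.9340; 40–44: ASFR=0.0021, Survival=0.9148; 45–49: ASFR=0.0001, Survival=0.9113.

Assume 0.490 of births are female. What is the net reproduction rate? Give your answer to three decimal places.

Proportion female at birth = 0.490.
Each age group contributes 5 × ASFR × survival:
  15–19: 5 × 0.0689 × 0.9870 = 0.34002
  20–24: 5 × 0.1432 × 0.9747 = 0.69789
  25–29: 5 × 0.1718 × 0.9581 = 0.82301
  30–34: 5 × 0.0838 × 0.9513 = 0.39859
  35–39: 5 × 0.0224 × 0.9340 = 0.10461
  40–44: 5 × 0.0021 × 0.9148 = 0.00961
  45–49: 5 × 0.0001 × 0.9113 = 0.00046
Sum = 2.37419
NRR = 0.490 × 2.37419 = 1.16335
NRR > 1, so each generation more than replaces itself.

1.163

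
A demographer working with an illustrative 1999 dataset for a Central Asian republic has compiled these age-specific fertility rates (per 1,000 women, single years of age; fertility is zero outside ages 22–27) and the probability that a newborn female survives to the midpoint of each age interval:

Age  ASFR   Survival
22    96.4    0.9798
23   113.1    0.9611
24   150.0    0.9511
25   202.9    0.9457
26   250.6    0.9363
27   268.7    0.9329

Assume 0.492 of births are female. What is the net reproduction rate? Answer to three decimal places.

0.503

Proportion female at birth = 0.492.
Weighting each age-specific rate by interval width and survival:
  22: 1 × 96.4/1000 × 0.9798 = 0.09445
  23: 1 × 113.1/1000 × 0.9611 = 0.10870
  24: 1 × 150.0/1000 × 0.9511 = 0.14267
  25: 1 × 202.9/1000 × 0.9457 = 0.19188
  26: 1 × 250.6/1000 × 0.9363 = 0.23464
  27: 1 × 268.7/1000 × 0.9329 = 0.25067
Sum = 1.02301
NRR = 0.492 × 1.02301 = 0.50332
NRR < 1, so the cohort does not fully replace itself.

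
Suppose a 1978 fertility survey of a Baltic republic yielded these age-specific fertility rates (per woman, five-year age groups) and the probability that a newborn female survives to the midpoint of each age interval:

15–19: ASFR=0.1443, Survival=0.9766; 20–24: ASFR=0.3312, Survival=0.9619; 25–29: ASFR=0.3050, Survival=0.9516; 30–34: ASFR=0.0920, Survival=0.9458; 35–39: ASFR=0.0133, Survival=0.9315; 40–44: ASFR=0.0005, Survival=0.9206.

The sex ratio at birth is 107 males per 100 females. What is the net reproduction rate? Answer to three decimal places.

2.052

Proportion female at birth = 100 / (100 + 107) = 0.48309.
Each age group contributes 5 × ASFR × survival:
  15–19: 5 × 0.1443 × 0.9766 = 0.70462
  20–24: 5 × 0.3312 × 0.9619 = 1.59291
  25–29: 5 × 0.3050 × 0.9516 = 1.45119
  30–34: 5 × 0.0920 × 0.9458 = 0.43507
  35–39: 5 × 0.0133 × 0.9315 = 0.06194
  40–44: 5 × 0.0005 × 0.9206 = 0.00230
Sum = 4.24803
NRR = 0.48309 × 4.24803 = 2.05218
NRR > 1, so each generation more than replaces itself.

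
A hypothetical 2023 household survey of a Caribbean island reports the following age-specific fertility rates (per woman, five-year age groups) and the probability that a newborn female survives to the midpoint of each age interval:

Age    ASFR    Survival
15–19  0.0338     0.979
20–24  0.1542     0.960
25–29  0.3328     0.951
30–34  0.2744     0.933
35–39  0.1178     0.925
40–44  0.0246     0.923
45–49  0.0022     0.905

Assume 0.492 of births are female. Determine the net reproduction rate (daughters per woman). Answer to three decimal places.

2.183

Proportion female at birth = 0.492.
Weighting each age-specific rate by interval width and survival:
  15–19: 5 × 0.0338 × 0.979 = 0.16545
  20–24: 5 × 0.1542 × 0.960 = 0.74016
  25–29: 5 × 0.3328 × 0.951 = 1.58246
  30–34: 5 × 0.2744 × 0.933 = 1.28008
  35–39: 5 × 0.1178 × 0.925 = 0.54483
  40–44: 5 × 0.0246 × 0.923 = 0.11353
  45–49: 5 × 0.0022 × 0.905 = 0.00996
Sum = 4.43647
NRR = 0.492 × 4.43647 = 2.18274
With NRR above 1 the population is above replacement fertility.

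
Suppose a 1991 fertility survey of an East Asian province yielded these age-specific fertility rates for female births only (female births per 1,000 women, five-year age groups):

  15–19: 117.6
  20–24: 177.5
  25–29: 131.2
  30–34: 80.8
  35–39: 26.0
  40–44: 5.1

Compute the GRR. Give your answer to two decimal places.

2.69

Sum of female ASFRs = 117.6 + 177.5 + 131.2 + 80.8 + 26.0 + 5.1 = 538.2
GRR = 5 × 538.2 / 1000 = 2.691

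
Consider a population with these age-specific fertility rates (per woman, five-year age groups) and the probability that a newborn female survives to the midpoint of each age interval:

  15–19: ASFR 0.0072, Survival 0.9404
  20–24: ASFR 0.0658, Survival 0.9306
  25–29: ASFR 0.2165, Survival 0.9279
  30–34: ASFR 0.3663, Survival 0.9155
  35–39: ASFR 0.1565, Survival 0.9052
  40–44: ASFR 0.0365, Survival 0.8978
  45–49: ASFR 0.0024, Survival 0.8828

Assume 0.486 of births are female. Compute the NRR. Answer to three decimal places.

1.897

Proportion female at birth = 0.486.
Per-age-group product (5 × ASFR × survival probability):
  15–19: 5 × 0.0072 × 0.9404 = 0.03385
  20–24: 5 × 0.0658 × 0.9306 = 0.30617
  25–29: 5 × 0.2165 × 0.9279 = 1.00445
  30–34: 5 × 0.3663 × 0.9155 = 1.67674
  35–39: 5 × 0.1565 × 0.9052 = 0.70832
  40–44: 5 × 0.0365 × 0.8978 = 0.16385
  45–49: 5 × 0.0024 × 0.8828 = 0.01059
Sum = 3.90397
NRR = 0.486 × 3.90397 = 1.89733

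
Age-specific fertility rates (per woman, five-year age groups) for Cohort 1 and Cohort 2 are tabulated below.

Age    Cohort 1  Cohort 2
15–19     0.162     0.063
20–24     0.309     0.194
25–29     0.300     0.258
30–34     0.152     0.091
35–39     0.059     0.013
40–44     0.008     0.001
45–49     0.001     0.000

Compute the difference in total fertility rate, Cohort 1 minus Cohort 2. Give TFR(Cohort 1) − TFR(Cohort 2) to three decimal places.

1.855

Cohort 1:
  Sum of ASFRs = 0.162 + 0.309 + 0.300 + 0.152 + 0.059 + 0.008 + 0.001 = 0.991
  TFR = 5 × 0.991 = 4.955
Cohort 2:
  Sum of ASFRs = 0.063 + 0.194 + 0.258 + 0.091 + 0.013 + 0.001 + 0.000 = 0.620
  TFR = 5 × 0.620 = 3.1
Difference = 4.955 − 3.1 = 1.855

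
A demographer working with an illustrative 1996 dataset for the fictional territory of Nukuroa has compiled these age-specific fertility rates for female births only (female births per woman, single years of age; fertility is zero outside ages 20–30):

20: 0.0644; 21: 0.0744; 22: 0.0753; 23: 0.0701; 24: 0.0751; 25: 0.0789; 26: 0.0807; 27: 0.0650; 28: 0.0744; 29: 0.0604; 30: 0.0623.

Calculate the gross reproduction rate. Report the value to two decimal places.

0.78

Sum of female ASFRs = 0.0644 + 0.0744 + 0.0753 + 0.0701 + 0.0751 + 0.0789 + 0.0807 + 0.0650 + 0.0744 + 0.0604 + 0.0623 = 0.7810
GRR = 0.781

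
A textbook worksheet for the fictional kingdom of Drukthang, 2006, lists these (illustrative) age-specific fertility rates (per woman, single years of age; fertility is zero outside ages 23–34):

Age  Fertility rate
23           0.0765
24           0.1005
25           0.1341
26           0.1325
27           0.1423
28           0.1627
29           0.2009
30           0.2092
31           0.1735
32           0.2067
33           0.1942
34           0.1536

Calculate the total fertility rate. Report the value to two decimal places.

Sum of ASFRs = 0.0765 + 0.1005 + 0.1341 + 0.1325 + 0.1423 + 0.1627 + 0.2009 + 0.2092 + 0.1735 + 0.2067 + 0.1942 + 0.1536 = 1.8867
TFR = 1.8867

1.89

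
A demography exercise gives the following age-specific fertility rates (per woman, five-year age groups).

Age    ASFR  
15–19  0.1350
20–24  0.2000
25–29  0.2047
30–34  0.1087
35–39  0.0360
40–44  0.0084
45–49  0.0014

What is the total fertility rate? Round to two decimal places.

3.47

Sum of ASFRs = 0.1350 + 0.2000 + 0.2047 + 0.1087 + 0.0360 + 0.0084 + 0.0014 = 0.6942
TFR = 5 × 0.6942 = 3.471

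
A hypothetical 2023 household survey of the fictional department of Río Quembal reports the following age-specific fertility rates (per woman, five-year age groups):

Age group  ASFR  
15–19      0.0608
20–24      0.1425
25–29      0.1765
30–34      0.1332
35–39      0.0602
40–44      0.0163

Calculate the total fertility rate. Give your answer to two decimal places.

Sum of ASFRs = 0.0608 + 0.1425 + 0.1765 + 0.1332 + 0.0602 + 0.0163 = 0.5895
TFR = 5 × 0.5895 = 2.9475

2.95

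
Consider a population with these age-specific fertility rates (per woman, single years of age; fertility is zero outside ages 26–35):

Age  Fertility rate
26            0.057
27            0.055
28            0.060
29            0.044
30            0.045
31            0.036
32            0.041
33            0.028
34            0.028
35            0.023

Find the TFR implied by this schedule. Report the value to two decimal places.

Sum of ASFRs = 0.057 + 0.055 + 0.060 + 0.044 + 0.045 + 0.036 + 0.041 + 0.028 + 0.028 + 0.023 = 0.417
TFR = 0.417

0.42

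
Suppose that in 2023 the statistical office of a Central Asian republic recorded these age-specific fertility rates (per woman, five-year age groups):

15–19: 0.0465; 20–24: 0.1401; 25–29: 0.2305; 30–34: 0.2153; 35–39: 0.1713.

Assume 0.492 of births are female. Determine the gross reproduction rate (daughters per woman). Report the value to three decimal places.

1.977

Proportion female at birth = 0.492.
Sum of ASFRs = 0.0465 + 0.1401 + 0.2305 + 0.2153 + 0.1713 = 0.8037
TFR = 5 × 0.8037 = 4.0185
GRR = 0.492 × 4.0185 = 1.97710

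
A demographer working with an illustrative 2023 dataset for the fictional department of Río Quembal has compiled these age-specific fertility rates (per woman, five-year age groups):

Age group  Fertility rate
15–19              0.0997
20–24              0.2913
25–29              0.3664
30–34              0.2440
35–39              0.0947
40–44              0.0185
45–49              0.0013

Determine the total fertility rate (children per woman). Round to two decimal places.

Sum of ASFRs = 0.0997 + 0.2913 + 0.3664 + 0.2440 + 0.0947 + 0.0185 + 0.0013 = 1.1159
TFR = 5 × 1.1159 = 5.5795

5.58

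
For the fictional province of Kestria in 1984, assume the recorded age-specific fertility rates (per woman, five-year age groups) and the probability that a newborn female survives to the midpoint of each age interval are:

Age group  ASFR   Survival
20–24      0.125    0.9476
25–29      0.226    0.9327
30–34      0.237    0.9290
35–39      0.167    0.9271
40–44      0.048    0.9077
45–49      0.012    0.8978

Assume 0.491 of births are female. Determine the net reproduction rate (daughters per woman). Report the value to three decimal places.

Proportion female at birth = 0.491.
Per-age-group product (5 × ASFR × survival probability):
  20–24: 5 × 0.125 × 0.9476 = 0.59225
  25–29: 5 × 0.226 × 0.9327 = 1.05395
  30–34: 5 × 0.237 × 0.9290 = 1.10087
  35–39: 5 × 0.167 × 0.9271 = 0.77413
  40–44: 5 × 0.048 × 0.9077 = 0.21785
  45–49: 5 × 0.012 × 0.8978 = 0.05387
Sum = 3.79292
NRR = 0.491 × 3.79292 = 1.86232
NRR > 1, so each generation more than replaces itself.

1.862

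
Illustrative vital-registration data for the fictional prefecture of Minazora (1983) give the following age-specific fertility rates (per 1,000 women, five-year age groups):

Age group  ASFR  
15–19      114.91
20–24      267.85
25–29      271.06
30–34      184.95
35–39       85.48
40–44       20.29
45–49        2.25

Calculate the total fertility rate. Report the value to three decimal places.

Sum of ASFRs = 114.91 + 267.85 + 271.06 + 184.95 + 85.48 + 20.29 + 2.25 = 946.79
TFR = 5 × 946.79 / 1000 = 4.73395

4.734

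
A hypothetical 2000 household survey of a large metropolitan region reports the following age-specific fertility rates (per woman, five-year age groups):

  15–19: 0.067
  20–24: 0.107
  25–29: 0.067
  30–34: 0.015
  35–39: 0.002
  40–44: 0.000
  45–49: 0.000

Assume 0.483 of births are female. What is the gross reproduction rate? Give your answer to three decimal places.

Proportion female at birth = 0.483.
Sum of ASFRs = 0.067 + 0.107 + 0.067 + 0.015 + 0.002 + 0.000 + 0.000 = 0.258
TFR = 5 × 0.258 = 1.29
GRR = 0.483 × 1.29 = 0.62307

0.623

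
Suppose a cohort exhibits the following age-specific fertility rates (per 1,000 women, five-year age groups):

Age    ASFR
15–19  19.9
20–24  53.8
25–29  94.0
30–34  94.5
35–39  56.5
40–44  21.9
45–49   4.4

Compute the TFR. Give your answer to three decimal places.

1.725

Sum of ASFRs = 19.9 + 53.8 + 94.0 + 94.5 + 56.5 + 21.9 + 4.4 = 345.0
TFR = 5 × 345.0 / 1000 = 1.725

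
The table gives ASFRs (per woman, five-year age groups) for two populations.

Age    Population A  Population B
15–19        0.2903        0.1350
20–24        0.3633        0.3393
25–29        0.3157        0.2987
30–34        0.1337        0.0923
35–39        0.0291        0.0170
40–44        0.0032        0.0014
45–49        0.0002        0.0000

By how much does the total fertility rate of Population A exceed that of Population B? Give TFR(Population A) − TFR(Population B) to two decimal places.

Population A:
  Sum of ASFRs = 0.2903 + 0.3633 + 0.3157 + 0.1337 + 0.0291 + 0.0032 + 0.0002 = 1.1355
  TFR = 5 × 1.1355 = 5.6775
Population B:
  Sum of ASFRs = 0.1350 + 0.3393 + 0.2987 + 0.0923 + 0.0170 + 0.0014 + 0.0000 = 0.8837
  TFR = 5 × 0.8837 = 4.4185
Difference = 5.6775 − 4.4185 = 1.259

1.26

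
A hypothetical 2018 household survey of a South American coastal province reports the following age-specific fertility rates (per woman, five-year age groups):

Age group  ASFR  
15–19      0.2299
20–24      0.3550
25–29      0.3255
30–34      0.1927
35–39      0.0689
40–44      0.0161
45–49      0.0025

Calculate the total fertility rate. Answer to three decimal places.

5.953

Sum of ASFRs = 0.2299 + 0.3550 + 0.3255 + 0.1927 + 0.0689 + 0.0161 + 0.0025 = 1.1906
TFR = 5 × 1.1906 = 5.953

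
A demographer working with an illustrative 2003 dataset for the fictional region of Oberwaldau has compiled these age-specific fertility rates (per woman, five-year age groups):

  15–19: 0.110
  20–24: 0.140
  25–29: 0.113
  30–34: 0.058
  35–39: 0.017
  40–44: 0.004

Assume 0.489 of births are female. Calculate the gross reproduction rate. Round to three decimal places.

Proportion female at birth = 0.489.
Sum of ASFRs = 0.110 + 0.140 + 0.113 + 0.058 + 0.017 + 0.004 = 0.442
TFR = 5 × 0.442 = 2.21
GRR = 0.489 × 2.21 = 1.08069

1.081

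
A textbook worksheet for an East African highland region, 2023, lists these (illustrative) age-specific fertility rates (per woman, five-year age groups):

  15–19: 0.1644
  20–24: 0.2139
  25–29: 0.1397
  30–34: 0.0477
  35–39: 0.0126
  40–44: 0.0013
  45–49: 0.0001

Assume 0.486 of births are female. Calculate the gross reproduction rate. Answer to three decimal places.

1.409

Proportion female at birth = 0.486.
Sum of ASFRs = 0.1644 + 0.2139 + 0.1397 + 0.0477 + 0.0126 + 0.0013 + 0.0001 = 0.5797
TFR = 5 × 0.5797 = 2.8985
GRR = 0.486 × 2.8985 = 1.40867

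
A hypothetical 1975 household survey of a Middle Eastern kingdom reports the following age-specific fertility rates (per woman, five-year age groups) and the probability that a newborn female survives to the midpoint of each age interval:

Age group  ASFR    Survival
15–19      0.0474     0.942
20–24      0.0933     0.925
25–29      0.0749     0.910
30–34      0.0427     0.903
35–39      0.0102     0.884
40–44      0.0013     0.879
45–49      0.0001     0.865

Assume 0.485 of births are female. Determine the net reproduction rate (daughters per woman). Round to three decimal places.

Proportion female at birth = 0.485.
Survival-weighted fertility by age (5·fₓ·Sₓ):
  15–19: 5 × 0.0474 × 0.942 = 0.22325
  20–24: 5 × 0.0933 × 0.925 = 0.43151
  25–29: 5 × 0.0749 × 0.910 = 0.34080
  30–34: 5 × 0.0427 × 0.903 = 0.19279
  35–39: 5 × 0.0102 × 0.884 = 0.04508
  40–44: 5 × 0.0013 × 0.879 = 0.00571
  45–49: 5 × 0.0001 × 0.865 = 0.00043
Sum = 1.23957
NRR = 0.485 × 1.23957 = 0.60119
NRR < 1, so the cohort does not fully replace itself.

0.601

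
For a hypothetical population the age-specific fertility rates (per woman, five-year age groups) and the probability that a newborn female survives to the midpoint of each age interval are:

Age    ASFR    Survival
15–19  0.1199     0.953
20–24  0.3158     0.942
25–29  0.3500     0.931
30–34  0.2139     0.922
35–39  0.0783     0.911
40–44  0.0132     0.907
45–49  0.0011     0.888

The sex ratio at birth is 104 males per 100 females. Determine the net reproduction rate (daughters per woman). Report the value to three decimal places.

Proportion female at birth = 100 / (100 + 104) = 0.49020.
Per-age-group product (5 × ASFR × survival probability):
  15–19: 5 × 0.1199 × 0.953 = 0.57132
  20–24: 5 × 0.3158 × 0.942 = 1.48742
  25–29: 5 × 0.3500 × 0.931 = 1.62925
  30–34: 5 × 0.2139 × 0.922 = 0.98608
  35–39: 5 × 0.0783 × 0.911 = 0.35666
  40–44: 5 × 0.0132 × 0.907 = 0.05986
  45–49: 5 × 0.0011 × 0.888 = 0.00488
Sum = 5.09547
NRR = 0.49020 × 5.09547 = 2.49780
NRR > 1, so each generation more than replaces itself.

2.498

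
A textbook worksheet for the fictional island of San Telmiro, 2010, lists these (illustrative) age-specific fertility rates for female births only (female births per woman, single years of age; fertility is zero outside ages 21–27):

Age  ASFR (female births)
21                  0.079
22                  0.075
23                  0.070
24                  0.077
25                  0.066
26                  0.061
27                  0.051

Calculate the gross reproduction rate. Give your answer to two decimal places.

0.48

Sum of female ASFRs = 0.079 + 0.075 + 0.070 + 0.077 + 0.066 + 0.061 + 0.051 = 0.479
GRR = 0.479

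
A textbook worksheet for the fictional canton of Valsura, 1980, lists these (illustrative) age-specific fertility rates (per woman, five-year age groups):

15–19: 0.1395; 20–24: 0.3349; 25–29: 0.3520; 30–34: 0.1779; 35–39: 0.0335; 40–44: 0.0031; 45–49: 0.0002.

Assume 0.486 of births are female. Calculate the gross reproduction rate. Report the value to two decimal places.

2.53

Proportion female at birth = 0.486.
Sum of ASFRs = 0.1395 + 0.3349 + 0.3520 + 0.1779 + 0.0335 + 0.0031 + 0.0002 = 1.0411
TFR = 5 × 1.0411 = 5.2055
GRR = 0.486 × 5.2055 = 2.52987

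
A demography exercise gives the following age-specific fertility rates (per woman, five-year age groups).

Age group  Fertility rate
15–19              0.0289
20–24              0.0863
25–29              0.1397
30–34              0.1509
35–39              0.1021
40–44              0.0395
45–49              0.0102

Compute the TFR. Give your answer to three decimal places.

2.788

Sum of ASFRs = 0.0289 + 0.0863 + 0.1397 + 0.1509 + 0.1021 + 0.0395 + 0.0102 = 0.5576
TFR = 5 × 0.5576 = 2.788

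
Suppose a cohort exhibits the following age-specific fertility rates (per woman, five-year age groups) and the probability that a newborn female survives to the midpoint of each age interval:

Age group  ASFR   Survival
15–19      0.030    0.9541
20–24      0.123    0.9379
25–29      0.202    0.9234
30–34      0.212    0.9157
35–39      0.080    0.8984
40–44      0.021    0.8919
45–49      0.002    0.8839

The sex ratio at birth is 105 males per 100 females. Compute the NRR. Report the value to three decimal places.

1.505

Proportion female at birth = 100 / (100 + 105) = 0.48780.
Weighting each age-specific rate by interval width and survival:
  15–19: 5 × 0.030 × 0.9541 = 0.14312
  20–24: 5 × 0.123 × 0.9379 = 0.57681
  25–29: 5 × 0.202 × 0.9234 = 0.93263
  30–34: 5 × 0.212 × 0.9157 = 0.97064
  35–39: 5 × 0.080 × 0.8984 = 0.35936
  40–44: 5 × 0.021 × 0.8919 = 0.09365
  45–49: 5 × 0.002 × 0.8839 = 0.00884
Sum = 3.08505
NRR = 0.48780 × 3.08505 = 1.50489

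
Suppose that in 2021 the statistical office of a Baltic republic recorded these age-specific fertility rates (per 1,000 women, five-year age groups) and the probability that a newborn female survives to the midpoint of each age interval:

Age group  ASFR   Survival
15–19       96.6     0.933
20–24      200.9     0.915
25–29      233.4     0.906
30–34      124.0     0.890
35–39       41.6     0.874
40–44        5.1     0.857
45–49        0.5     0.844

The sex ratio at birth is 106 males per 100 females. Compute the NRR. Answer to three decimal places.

1.546

Proportion female at birth = 100 / (100 + 106) = 0.48544.
Survival-weighted fertility by age (5·fₓ·Sₓ):
  15–19: 5 × 96.6/1000 × 0.933 = 0.45064
  20–24: 5 × 200.9/1000 × 0.915 = 0.91912
  25–29: 5 × 233.4/1000 × 0.906 = 1.05730
  30–34: 5 × 124.0/1000 × 0.890 = 0.55180
  35–39: 5 × 41.6/1000 × 0.874 = 0.18179
  40–44: 5 × 5.1/1000 × 0.857 = 0.02185
  45–49: 5 × 0.5/1000 × 0.844 = 0.00211
Sum = 3.18461
NRR = 0.48544 × 3.18461 = 1.54594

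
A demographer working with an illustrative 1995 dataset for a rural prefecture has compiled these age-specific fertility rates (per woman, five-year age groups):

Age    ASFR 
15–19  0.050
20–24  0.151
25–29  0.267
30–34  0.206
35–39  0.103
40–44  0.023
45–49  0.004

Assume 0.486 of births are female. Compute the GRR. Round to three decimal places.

1.954

Proportion female at birth = 0.486.
Sum of ASFRs = 0.050 + 0.151 + 0.267 + 0.206 + 0.103 + 0.023 + 0.004 = 0.804
TFR = 5 × 0.804 = 4.02
GRR = 0.486 × 4.02 = 1.95372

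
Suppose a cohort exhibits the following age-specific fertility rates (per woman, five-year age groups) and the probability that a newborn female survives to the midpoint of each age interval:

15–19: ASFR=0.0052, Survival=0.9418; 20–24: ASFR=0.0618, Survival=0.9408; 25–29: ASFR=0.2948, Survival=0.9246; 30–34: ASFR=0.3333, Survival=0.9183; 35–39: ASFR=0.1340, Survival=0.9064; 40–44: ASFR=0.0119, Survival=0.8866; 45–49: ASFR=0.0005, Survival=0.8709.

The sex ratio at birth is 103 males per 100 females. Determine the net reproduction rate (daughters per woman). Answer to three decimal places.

1.907

Proportion female at birth = 100 / (100 + 103) = 0.49261.
Per-age-group product (5 × ASFR × survival probability):
  15–19: 5 × 0.0052 × 0.9418 = 0.02449
  20–24: 5 × 0.0618 × 0.9408 = 0.29071
  25–29: 5 × 0.2948 × 0.9246 = 1.36286
  30–34: 5 × 0.3333 × 0.9183 = 1.53035
  35–39: 5 × 0.1340 × 0.9064 = 0.60729
  40–44: 5 × 0.0119 × 0.8866 = 0.05275
  45–49: 5 × 0.0005 × 0.8709 = 0.00218
Sum = 3.87063
NRR = 0.49261 × 3.87063 = 1.90671
NRR > 1, so each generation more than replaces itself.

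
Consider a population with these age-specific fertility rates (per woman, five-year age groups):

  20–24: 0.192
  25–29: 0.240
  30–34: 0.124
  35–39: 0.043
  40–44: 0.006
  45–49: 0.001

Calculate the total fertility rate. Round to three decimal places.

3.030

Sum of ASFRs = 0.192 + 0.240 + 0.124 + 0.043 + 0.006 + 0.001 = 0.606
TFR = 5 × 0.606 = 3.03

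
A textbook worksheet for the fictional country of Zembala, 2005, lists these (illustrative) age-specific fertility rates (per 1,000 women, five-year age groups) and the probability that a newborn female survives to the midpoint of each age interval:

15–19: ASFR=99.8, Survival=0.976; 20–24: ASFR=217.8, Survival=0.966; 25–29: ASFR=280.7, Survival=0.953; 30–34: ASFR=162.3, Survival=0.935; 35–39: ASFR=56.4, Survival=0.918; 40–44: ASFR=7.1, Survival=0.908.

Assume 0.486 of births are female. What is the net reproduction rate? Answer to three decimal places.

1.908

Proportion female at birth = 0.486.
Per-age-group product (5 × ASFR × survival probability):
  15–19: 5 × 99.8/1000 × 0.976 = 0.48702
  20–24: 5 × 217.8/1000 × 0.966 = 1.05197
  25–29: 5 × 280.7/1000 × 0.953 = 1.33754
  30–34: 5 × 162.3/1000 × 0.935 = 0.75875
  35–39: 5 × 56.4/1000 × 0.918 = 0.25888
  40–44: 5 × 7.1/1000 × 0.908 = 0.03223
Sum = 3.92639
NRR = 0.486 × 3.92639 = 1.90823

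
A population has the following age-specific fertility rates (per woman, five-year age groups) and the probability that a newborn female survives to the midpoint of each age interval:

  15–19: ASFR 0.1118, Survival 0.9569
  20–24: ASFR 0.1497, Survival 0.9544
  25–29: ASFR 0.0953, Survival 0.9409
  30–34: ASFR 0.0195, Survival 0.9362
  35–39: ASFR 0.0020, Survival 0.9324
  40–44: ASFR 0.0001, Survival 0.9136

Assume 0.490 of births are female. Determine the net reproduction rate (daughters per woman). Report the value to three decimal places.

0.881

Proportion female at birth = 0.490.
Weighting each age-specific rate by interval width and survival:
  15–19: 5 × 0.1118 × 0.9569 = 0.53491
  20–24: 5 × 0.1497 × 0.9544 = 0.71437
  25–29: 5 × 0.0953 × 0.9409 = 0.44834
  30–34: 5 × 0.0195 × 0.9362 = 0.09128
  35–39: 5 × 0.0020 × 0.9324 = 0.00932
  40–44: 5 × 0.0001 × 0.9136 = 0.00046
Sum = 1.79868
NRR = 0.490 × 1.79868 = 0.88135
NRR < 1, so the cohort does not fully replace itself.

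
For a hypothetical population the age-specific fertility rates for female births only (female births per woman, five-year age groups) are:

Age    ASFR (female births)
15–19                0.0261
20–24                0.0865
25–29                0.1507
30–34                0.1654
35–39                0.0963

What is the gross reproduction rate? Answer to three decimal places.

2.625

Sum of female ASFRs = 0.0261 + 0.0865 + 0.1507 + 0.1654 + 0.0963 = 0.5250
GRR = 5 × 0.5250 = 2.625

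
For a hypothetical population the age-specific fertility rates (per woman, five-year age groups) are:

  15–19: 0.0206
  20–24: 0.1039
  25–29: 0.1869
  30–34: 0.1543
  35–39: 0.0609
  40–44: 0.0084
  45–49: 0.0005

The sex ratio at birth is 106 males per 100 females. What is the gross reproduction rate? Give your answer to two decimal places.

Proportion female at birth = 100 / (100 + 106) = 0.48544.
Sum of ASFRs = 0.0206 + 0.1039 + 0.1869 + 0.1543 + 0.0609 + 0.0084 + 0.0005 = 0.5355
TFR = 5 × 0.5355 = 2.6775
GRR = 0.48544 × 2.6775 = 1.29977

1.30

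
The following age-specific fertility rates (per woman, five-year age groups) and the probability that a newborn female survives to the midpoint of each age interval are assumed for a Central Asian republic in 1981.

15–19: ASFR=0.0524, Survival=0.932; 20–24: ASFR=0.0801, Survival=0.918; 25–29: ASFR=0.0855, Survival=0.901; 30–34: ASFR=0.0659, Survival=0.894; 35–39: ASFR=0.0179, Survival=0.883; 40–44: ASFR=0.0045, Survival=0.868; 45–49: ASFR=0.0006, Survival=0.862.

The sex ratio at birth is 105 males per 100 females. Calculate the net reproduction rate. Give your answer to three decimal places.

Proportion female at birth = 100 / (100 + 105) = 0.48780.
Each age group contributes 5 × ASFR × survival:
  15–19: 5 × 0.0524 × 0.932 = 0.24418
  20–24: 5 × 0.0801 × 0.918 = 0.36766
  25–29: 5 × 0.0855 × 0.901 = 0.38518
  30–34: 5 × 0.0659 × 0.894 = 0.29457
  35–39: 5 × 0.0179 × 0.883 = 0.07903
  40–44: 5 × 0.0045 × 0.868 = 0.01953
  45–49: 5 × 0.0006 × 0.862 = 0.00259
Sum = 1.39274
NRR = 0.48780 × 1.39274 = 0.67938
NRR < 1, so the cohort does not fully replace itself.

0.679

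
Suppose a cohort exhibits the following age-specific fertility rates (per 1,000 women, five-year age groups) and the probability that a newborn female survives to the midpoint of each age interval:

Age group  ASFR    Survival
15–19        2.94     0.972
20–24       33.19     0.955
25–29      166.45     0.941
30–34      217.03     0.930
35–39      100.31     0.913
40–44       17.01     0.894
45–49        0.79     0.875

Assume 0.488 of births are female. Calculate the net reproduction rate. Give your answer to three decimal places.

Proportion female at birth = 0.488.
Per-age-group product (5 × ASFR × survival probability):
  15–19: 5 × 2.94/1000 × 0.972 = 0.01429
  20–24: 5 × 33.19/1000 × 0.955 = 0.15848
  25–29: 5 × 166.45/1000 × 0.941 = 0.78315
  30–34: 5 × 217.03/1000 × 0.930 = 1.00919
  35–39: 5 × 100.31/1000 × 0.913 = 0.45792
  40–44: 5 × 17.01/1000 × 0.894 = 0.07603
  45–49: 5 × 0.79/1000 × 0.875 = 0.00346
Sum = 2.50252
NRR = 0.488 × 2.50252 = 1.22123

1.221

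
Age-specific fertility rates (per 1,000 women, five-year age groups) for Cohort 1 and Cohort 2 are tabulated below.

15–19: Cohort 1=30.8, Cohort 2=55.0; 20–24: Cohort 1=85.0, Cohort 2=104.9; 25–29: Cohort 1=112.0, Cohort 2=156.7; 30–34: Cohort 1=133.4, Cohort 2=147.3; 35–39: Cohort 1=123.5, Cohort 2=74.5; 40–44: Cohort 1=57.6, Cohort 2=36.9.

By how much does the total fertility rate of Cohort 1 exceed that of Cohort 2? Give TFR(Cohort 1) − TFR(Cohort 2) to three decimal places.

Cohort 1:
  Sum of ASFRs = 30.8 + 85.0 + 112.0 + 133.4 + 123.5 + 57.6 = 542.3
  TFR = 5 × 542.3 / 1000 = 2.7115
Cohort 2:
  Sum of ASFRs = 55.0 + 104.9 + 156.7 + 147.3 + 74.5 + 36.9 = 575.3
  TFR = 5 × 575.3 / 1000 = 2.8765
Difference = 2.7115 − 2.8765 = -0.165

-0.165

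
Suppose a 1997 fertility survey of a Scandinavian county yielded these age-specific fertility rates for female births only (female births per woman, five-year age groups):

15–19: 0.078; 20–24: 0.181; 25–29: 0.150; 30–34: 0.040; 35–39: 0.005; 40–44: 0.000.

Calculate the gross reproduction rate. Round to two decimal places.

Sum of female ASFRs = 0.078 + 0.181 + 0.150 + 0.040 + 0.005 + 0.000 = 0.454
GRR = 5 × 0.454 = 2.27

2.27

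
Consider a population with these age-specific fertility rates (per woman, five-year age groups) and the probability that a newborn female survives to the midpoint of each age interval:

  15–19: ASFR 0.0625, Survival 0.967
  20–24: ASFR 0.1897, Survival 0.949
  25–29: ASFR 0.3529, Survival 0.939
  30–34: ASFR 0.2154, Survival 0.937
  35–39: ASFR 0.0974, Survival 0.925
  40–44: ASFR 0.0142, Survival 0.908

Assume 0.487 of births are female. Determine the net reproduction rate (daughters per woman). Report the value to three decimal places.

2.135

Proportion female at birth = 0.487.
Per-age-group product (5 × ASFR × survival probability):
  15–19: 5 × 0.0625 × 0.967 = 0.30219
  20–24: 5 × 0.1897 × 0.949 = 0.90013
  25–29: 5 × 0.3529 × 0.939 = 1.65687
  30–34: 5 × 0.2154 × 0.937 = 1.00915
  35–39: 5 × 0.0974 × 0.925 = 0.45048
  40–44: 5 × 0.0142 × 0.908 = 0.06447
Sum = 4.38329
NRR = 0.487 × 4.38329 = 2.13466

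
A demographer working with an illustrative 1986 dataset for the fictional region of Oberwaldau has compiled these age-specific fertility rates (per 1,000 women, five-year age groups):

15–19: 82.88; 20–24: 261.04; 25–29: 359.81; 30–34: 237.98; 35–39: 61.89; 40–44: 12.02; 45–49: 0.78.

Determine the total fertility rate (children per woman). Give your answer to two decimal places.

Sum of ASFRs = 82.88 + 261.04 + 359.81 + 237.98 + 61.89 + 12.02 + 0.78 = 1016.40
TFR = 5 × 1016.40 / 1000 = 5.082

5.08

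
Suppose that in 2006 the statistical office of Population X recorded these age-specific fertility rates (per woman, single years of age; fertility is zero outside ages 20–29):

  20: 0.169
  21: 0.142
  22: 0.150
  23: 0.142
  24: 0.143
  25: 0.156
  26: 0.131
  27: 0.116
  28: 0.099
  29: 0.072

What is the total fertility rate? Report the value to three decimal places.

1.320

Sum of ASFRs = 0.169 + 0.142 + 0.150 + 0.142 + 0.143 + 0.156 + 0.131 + 0.116 + 0.099 + 0.072 = 1.320
TFR = 1.32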